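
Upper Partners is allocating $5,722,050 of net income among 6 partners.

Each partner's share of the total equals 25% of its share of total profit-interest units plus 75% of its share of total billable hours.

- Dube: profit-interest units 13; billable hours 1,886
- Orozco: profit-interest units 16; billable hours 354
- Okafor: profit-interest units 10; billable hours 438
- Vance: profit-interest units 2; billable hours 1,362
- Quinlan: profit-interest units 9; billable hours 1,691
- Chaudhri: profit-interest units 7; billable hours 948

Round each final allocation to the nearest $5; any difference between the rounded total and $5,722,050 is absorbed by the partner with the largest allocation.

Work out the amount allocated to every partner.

Dube: $1,538,095 | Orozco: $629,005 | Okafor: $532,400 | Vance: $925,335 | Quinlan: $1,312,410 | Chaudhri: $784,805

Profit-interest units total 57; billable hours total 6,679.
Composite weights (25% profit-interest units + 75% billable hours): Dube 0.2688; Orozco 0.1099; Okafor 0.0930; Vance 0.1617; Quinlan 0.2294; Chaudhri 0.1372.
Proportional shares: Dube 1,538,091.30; Orozco 629,007.21; Okafor 532,400.47; Vance 925,335.52; Quinlan 1,312,408.79; Chaudhri 784,806.72.
At nearest $5: Dube $1,538,090; Orozco $629,005; Okafor $532,400; Vance $925,335; Quinlan $1,312,410; Chaudhri $784,805. Sum = $5,722,045.
Difference $5,722,050 − $5,722,045 = +$5 applied to largest allocation (Dube): Dube becomes $1,538,095.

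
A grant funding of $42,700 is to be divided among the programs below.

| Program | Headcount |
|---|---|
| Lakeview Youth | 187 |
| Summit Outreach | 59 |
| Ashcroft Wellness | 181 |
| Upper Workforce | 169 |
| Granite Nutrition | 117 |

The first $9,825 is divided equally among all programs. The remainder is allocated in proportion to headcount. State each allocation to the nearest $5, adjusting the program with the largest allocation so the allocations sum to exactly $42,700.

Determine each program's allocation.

Equal tier: $9,825 ÷ 5 = $1,965 apiece.
Remainder $32,875 by headcount (total 713): Lakeview Youth 8,622.19 → $8,620; Summit Outreach 2,720.37 → $2,720; Ashcroft Wellness 8,345.55 → $8,345; Upper Workforce 7,792.25 → $7,790; Granite Nutrition 5,394.64 → $5,395.
Rounding difference +$5 on remainder applied to Lakeview Youth.
Totals: Lakeview Youth $1,965 + $8,625 = $10,590; Summit Outreach $1,965 + $2,720 = $4,685; Ashcroft Wellness $1,965 + $8,345 = $10,310; Upper Workforce $1,965 + $7,790 = $9,755; Granite Nutrition $1,965 + $5,395 = $7,360.

Lakeview Youth: $10,590 · Summit Outreach: $4,685 · Ashcroft Wellness: $10,310 · Upper Workforce: $9,755 · Granite Nutrition: $7,360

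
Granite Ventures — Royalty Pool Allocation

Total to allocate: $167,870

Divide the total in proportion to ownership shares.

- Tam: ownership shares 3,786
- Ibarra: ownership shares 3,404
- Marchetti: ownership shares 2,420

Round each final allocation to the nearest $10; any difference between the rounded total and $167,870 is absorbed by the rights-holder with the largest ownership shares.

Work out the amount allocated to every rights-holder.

Tam: $66,140; Ibarra: $59,460; Marchetti: $42,270

Combined ownership shares = 9,610.
Unrounded shares: Tam 3,786/9,610 × $167,870 = 66,134.84; Ibarra 3,404/9,610 × $167,870 = 59,461.96; Marchetti 2,420/9,610 × $167,870 = 42,273.19.
At nearest $10: Tam $66,130; Ibarra $59,460; Marchetti $42,270. Sum = $167,860.
Difference $167,870 − $167,860 = +$10 applied to largest ownership shares (Tam): Tam becomes $66,140.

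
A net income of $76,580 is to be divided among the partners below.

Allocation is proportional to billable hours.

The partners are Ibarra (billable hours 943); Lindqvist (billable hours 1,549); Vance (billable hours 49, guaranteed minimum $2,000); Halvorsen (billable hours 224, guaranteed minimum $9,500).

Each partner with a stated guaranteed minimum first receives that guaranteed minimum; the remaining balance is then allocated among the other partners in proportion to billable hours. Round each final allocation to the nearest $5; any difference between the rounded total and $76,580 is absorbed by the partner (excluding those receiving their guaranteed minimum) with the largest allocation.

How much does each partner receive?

Ibarra: $24,625; Lindqvist: $40,455; Vance: $2,000; Halvorsen: $9,500

Guaranteed amounts: Vance $2,000; Halvorsen $9,500. Residual $65,080.
Residual split over remaining billable hours 2,492: Ibarra 24,626.98 → $24,625; Lindqvist 40,453.02 → $40,455.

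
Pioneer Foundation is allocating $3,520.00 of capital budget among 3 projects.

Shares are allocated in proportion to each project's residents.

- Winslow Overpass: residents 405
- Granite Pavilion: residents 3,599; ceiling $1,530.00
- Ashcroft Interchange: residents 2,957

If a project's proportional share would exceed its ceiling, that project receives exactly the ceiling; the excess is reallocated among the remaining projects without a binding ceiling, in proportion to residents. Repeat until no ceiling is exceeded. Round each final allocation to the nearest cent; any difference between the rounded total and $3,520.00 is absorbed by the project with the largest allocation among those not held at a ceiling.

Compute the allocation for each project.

Winslow Overpass: $239.72 · Granite Pavilion: $1,530.00 · Ashcroft Interchange: $1,750.28

Total residents = 6,961.
Proportional shares (ignoring caps): Winslow Overpass 204.7982; Granite Pavilion 1,819.9224; Ashcroft Interchange 1,495.2794.
Capped: Granite Pavilion ($1,530.00); remaining pool $1,990.00 reallocated over remaining residents 3,362.
Shares after redistribution: Winslow Overpass 239.7234 → $239.72; Ashcroft Interchange 1,750.2766 → $1,750.28.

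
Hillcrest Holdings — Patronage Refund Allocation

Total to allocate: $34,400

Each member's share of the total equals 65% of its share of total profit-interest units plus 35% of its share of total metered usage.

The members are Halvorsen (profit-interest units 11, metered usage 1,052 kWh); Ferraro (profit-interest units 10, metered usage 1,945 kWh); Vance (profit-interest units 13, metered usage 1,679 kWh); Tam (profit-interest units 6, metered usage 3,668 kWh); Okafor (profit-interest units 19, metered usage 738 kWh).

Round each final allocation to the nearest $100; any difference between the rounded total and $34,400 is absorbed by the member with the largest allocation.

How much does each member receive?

Totals — profit-interest units 59, metered usage 9,082.
Combined weights (65% profit-interest units + 35% metered usage): Halvorsen 0.1617; Ferraro 0.1851; Vance 0.2079; Tam 0.2075; Okafor 0.2378.
Unrounded shares: Halvorsen 5,563.45; Ferraro 6,368.32; Vance 7,152.63; Tam 7,136.56; Okafor 8,179.04.
At nearest $100: Halvorsen $5,600; Ferraro $6,400; Vance $7,200; Tam $7,100; Okafor $8,200. Sum = $34,500.
Difference $34,400 − $34,500 = −$100 applied to largest allocation (Okafor): Okafor becomes $8,100.

Halvorsen: $5,600 | Ferraro: $6,400 | Vance: $7,200 | Tam: $7,100 | Okafor: $8,100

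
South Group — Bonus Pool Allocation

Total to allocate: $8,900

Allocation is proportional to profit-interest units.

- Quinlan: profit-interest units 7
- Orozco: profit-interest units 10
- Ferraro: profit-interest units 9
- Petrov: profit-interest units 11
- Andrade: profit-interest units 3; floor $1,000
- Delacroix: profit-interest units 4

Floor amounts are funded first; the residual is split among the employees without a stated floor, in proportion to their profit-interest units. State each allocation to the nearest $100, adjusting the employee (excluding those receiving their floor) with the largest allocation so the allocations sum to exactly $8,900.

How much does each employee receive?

Quinlan: $1,300 | Orozco: $1,900 | Ferraro: $1,700 | Petrov: $2,200 | Andrade: $1,000 | Delacroix: $800

Guaranteed amounts: Andrade $1,000. Balance $7,900.
Balance split over remaining profit-interest units 41: Quinlan 1,348.78 → $1,300; Orozco 1,926.83 → $1,900; Ferraro 1,734.15 → $1,700; Petrov 2,119.51 → $2,100; Delacroix 770.73 → $800.
Rounding difference +$100 applied to Petrov → $2,200.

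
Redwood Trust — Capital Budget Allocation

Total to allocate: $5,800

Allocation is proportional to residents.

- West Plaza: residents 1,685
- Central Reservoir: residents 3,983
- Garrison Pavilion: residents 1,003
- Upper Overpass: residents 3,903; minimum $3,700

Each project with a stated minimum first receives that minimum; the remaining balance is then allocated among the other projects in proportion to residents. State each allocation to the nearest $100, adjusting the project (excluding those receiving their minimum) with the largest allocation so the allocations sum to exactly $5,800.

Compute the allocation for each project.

Minimums first: Upper Overpass $3,700. Balance $2,100.
Balance split over remaining residents 6,671: West Plaza 530.43 → $500; Central Reservoir 1,253.83 → $1,300; Garrison Pavilion 315.74 → $300.

West Plaza: $500 | Central Reservoir: $1,300 | Garrison Pavilion: $300 | Upper Overpass: $3,700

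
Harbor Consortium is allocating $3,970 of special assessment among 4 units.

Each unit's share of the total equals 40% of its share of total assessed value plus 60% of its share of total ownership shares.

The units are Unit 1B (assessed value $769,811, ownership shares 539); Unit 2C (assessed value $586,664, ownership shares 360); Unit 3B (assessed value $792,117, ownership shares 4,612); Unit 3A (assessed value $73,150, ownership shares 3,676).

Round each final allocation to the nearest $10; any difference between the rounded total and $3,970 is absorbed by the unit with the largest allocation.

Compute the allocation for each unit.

Unit 1B: $690 · Unit 2C: $510 · Unit 3B: $1,760 · Unit 3A: $1,010

Totals — assessed value 2,221,742, ownership shares 9,187.
Combined weights (40% assessed value + 60% ownership shares): Unit 1B 0.1738; Unit 2C 0.1291; Unit 3B 0.4438; Unit 3A 0.2532.
Unrounded shares: Unit 1B 689.98; Unit 2C 512.66; Unit 3B 1,761.97; Unit 3A 1,005.40.
After rounding ($10): Unit 1B $690; Unit 2C $510; Unit 3B $1,760; Unit 3A $1,010. Sum = $3,970.
Sum already equals the total — no adjustment.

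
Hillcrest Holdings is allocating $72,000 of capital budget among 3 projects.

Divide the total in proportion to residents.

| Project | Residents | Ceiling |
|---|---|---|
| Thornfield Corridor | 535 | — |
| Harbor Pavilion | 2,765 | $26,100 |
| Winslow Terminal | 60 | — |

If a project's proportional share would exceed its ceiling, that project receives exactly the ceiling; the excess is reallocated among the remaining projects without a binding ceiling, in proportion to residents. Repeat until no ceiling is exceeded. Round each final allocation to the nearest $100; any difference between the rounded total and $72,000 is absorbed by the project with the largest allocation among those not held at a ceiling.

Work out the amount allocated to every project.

Thornfield Corridor: $41,300 | Harbor Pavilion: $26,100 | Winslow Terminal: $4,600

Combined residents = 3,360.
Proportional shares (ignoring caps): Thornfield Corridor 11,464.29; Harbor Pavilion 59,250.00; Winslow Terminal 1,285.71.
Capped: Harbor Pavilion ($26,100); remaining pool $45,900 reallocated over remaining residents 595.
Remaining shares: Thornfield Corridor 41,271.43 → $41,300; Winslow Terminal 4,628.57 → $4,600.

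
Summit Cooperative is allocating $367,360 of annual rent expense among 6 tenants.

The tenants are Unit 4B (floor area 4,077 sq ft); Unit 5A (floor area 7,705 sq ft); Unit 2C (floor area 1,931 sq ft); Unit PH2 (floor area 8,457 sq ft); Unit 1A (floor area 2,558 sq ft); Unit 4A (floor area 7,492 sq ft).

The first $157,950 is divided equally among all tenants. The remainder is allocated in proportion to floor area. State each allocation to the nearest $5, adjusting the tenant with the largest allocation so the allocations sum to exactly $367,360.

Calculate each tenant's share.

Unit 4B: $52,825 · Unit 5A: $76,405 · Unit 2C: $38,875 · Unit PH2: $81,285 · Unit 1A: $42,950 · Unit 4A: $75,020

$157,950 shared equally gives $26,325 per tenant.
Remainder $209,410 by floor area (total 32,220): Unit 4B 26,497.97 → $26,500; Unit 5A 50,077.72 → $50,080; Unit 2C 12,550.30 → $12,550; Unit PH2 54,965.25 → $54,965; Unit 1A 16,625.41 → $16,625; Unit 4A 48,693.35 → $48,695.
Rounding difference −$5 on remainder applied to Unit PH2.
Totals: Unit 4B $26,325 + $26,500 = $52,825; Unit 5A $26,325 + $50,080 = $76,405; Unit 2C $26,325 + $12,550 = $38,875; Unit PH2 $26,325 + $54,960 = $81,285; Unit 1A $26,325 + $16,625 = $42,950; Unit 4A $26,325 + $48,695 = $75,020.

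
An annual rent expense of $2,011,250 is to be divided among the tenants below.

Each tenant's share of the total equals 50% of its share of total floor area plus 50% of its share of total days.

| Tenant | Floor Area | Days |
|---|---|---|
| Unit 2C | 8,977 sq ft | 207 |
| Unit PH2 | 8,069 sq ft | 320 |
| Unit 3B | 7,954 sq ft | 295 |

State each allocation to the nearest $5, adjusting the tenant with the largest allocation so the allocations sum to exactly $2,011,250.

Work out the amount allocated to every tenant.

Unit 2C: $614,340 | Unit PH2: $716,060 | Unit 3B: $680,850

Totals — floor area 25,000, days 822.
Composite weights (50% floor area + 50% days): Unit 2C 0.3055; Unit PH2 0.3560; Unit 3B 0.3385.
Raw shares: Unit 2C 614,341.16; Unit PH2 716,059.71; Unit 3B 680,849.13.
At nearest $5: Unit 2C $614,340; Unit PH2 $716,060; Unit 3B $680,850. Sum = $2,011,250.
Rounded total matches; no reconciliation needed.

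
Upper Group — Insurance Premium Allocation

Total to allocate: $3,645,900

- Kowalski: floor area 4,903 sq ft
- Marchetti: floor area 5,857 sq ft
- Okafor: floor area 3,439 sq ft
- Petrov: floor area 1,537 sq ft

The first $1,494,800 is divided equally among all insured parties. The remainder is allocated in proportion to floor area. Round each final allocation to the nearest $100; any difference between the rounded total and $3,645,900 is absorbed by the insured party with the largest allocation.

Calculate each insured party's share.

Kowalski: $1,043,900 · Marchetti: $1,174,400 · Okafor: $843,800 · Petrov: $583,800

Equal tier: $1,494,800 ÷ 4 = $373,700 apiece.
Remainder $2,151,100 by floor area (total 15,736): Kowalski 670,236.61 → $670,200; Marchetti 800,647.73 → $800,600; Okafor 470,108.85 → $470,100; Petrov 210,106.81 → $210,100.
Rounding difference +$100 on remainder applied to Marchetti.
Totals: Kowalski $373,700 + $670,200 = $1,043,900; Marchetti $373,700 + $800,700 = $1,174,400; Okafor $373,700 + $470,100 = $843,800; Petrov $373,700 + $210,100 = $583,800.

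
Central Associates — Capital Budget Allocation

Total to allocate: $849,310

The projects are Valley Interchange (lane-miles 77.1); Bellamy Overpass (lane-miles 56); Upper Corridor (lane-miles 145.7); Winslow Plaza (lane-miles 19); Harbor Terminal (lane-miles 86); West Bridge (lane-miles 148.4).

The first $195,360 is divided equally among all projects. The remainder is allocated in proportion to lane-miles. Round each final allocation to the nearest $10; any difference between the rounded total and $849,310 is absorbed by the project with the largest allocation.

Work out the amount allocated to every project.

Valley Interchange: $127,300 | Bellamy Overpass: $101,370 | Upper Corridor: $211,590 | Winslow Plaza: $55,910 | Harbor Terminal: $138,230 | West Bridge: $214,910

First tranche $195,360 split equally: $32,560 each.
Remainder $653,950 by lane-miles (total 532.2): Valley Interchange 94,737.97 → $94,740; Bellamy Overpass 68,810.97 → $68,810; Upper Corridor 179,031.41 → $179,030; Winslow Plaza 23,346.58 → $23,350; Harbor Terminal 105,673.99 → $105,670; West Bridge 182,349.08 → $182,350.
Totals: Valley Interchange $32,560 + $94,740 = $127,300; Bellamy Overpass $32,560 + $68,810 = $101,370; Upper Corridor $32,560 + $179,030 = $211,590; Winslow Plaza $32,560 + $23,350 = $55,910; Harbor Terminal $32,560 + $105,670 = $138,230; West Bridge $32,560 + $182,350 = $214,910.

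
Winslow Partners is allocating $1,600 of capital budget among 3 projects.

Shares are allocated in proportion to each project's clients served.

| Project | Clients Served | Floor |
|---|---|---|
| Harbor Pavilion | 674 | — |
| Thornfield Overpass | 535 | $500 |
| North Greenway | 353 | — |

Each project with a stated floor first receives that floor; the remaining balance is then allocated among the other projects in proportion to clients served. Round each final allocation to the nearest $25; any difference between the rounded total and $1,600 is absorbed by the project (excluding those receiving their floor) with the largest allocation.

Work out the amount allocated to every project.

Fund the minimums — Thornfield Overpass $500. Remaining pool $1,100.
Remaining pool split over remaining clients served 1,027: Harbor Pavilion 721.91 → $725; North Greenway 378.09 → $375.

Harbor Pavilion: $725; Thornfield Overpass: $500; North Greenway: $375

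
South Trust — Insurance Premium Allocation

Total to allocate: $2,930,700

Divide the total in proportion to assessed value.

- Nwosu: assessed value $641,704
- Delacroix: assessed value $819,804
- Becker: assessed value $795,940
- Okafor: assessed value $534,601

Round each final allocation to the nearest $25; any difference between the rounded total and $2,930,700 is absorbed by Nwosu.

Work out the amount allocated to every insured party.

Combined assessed value = 2,792,049.
Pro-rata amounts: Nwosu 641,704/2,792,049 × $2,930,700 = 673,570.53; Delacroix 819,804/2,792,049 × $2,930,700 = 860,514.83; Becker 795,940/2,792,049 × $2,930,700 = 835,465.77; Okafor 534,601/2,792,049 × $2,930,700 = 561,148.87.
After rounding ($25): Nwosu $673,575; Delacroix $860,525; Becker $835,475; Okafor $561,150. Sum = $2,930,725.
Difference $2,930,700 − $2,930,725 = −$25 applied to Nwosu: Nwosu becomes $673,550.

Nwosu: $673,550; Delacroix: $860,525; Becker: $835,475; Okafor: $561,150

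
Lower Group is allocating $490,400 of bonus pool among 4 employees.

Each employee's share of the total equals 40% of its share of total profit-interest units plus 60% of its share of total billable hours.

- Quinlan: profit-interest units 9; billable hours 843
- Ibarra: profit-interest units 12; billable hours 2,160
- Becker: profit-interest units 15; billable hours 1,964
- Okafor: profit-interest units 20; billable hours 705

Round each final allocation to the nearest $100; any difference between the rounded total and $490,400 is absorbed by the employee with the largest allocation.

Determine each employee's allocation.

Quinlan: $75,300 · Ibarra: $154,100 · Becker: $154,400 · Okafor: $106,600

Totals — profit-interest units 56, billable hours 5,672.
Composite weights (40% profit-interest units + 60% billable hours): Quinlan 0.1535; Ibarra 0.3142; Becker 0.3149; Okafor 0.2174.
Unrounded shares: Quinlan 75,257.08; Ibarra 154,086.19; Becker 154,427.09; Okafor 106,629.64.
Rounded to nearest $100: Quinlan $75,300; Ibarra $154,100; Becker $154,400; Okafor $106,600. Sum = $490,400.
Sum already equals the total — no adjustment.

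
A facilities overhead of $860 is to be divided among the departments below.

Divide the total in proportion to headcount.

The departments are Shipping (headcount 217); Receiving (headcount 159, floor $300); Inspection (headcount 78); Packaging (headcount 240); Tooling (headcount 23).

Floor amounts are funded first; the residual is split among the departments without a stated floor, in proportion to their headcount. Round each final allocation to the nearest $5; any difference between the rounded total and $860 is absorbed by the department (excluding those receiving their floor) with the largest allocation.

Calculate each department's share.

Shipping: $220 · Receiving: $300 · Inspection: $80 · Packaging: $235 · Tooling: $25

Fund the minimums — Receiving $300. Balance $560.
Balance split over remaining headcount 558: Shipping 217.78 → $220; Inspection 78.28 → $80; Packaging 240.86 → $240; Tooling 23.08 → $25.
Rounding difference −$5 applied to Packaging → $235.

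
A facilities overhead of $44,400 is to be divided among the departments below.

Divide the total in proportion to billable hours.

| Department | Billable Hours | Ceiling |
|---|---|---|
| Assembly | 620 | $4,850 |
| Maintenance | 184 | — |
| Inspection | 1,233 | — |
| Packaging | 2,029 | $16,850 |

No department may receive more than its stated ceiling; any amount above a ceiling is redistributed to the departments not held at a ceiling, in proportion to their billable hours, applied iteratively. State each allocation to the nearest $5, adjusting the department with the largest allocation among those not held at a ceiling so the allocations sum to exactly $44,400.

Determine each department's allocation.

Assembly: $4,850 · Maintenance: $2,950 · Inspection: $19,750 · Packaging: $16,850

Billable hours total: 4,066.
Proportional shares (ignoring caps): Assembly 6,770.29; Maintenance 2,009.25; Inspection 13,464.14; Packaging 22,156.32.
Cap binds for Assembly ($4,850), Packaging ($16,850); residual $22,700 reallocated over remaining billable hours 1,417.
Shares after redistribution: Maintenance 2,947.64 → $2,950; Inspection 19,752.36 → $19,750.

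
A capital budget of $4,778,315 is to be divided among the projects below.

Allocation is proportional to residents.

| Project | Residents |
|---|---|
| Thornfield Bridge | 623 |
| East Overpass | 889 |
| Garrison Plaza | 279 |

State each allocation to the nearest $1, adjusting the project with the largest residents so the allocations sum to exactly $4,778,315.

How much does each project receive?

Sum of residents: 1,791.
Pro-rata amounts: Thornfield Bridge 623/1,791 × $4,778,315 = 1,662,138.61; East Overpass 889/1,791 × $4,778,315 = 2,371,815.76; Garrison Plaza 279/1,791 × $4,778,315 = 744,360.63.
Rounded to nearest $1: Thornfield Bridge $1,662,139; East Overpass $2,371,816; Garrison Plaza $744,361. Sum = $4,778,316.
Difference $4,778,315 − $4,778,316 = −$1 applied to largest residents (East Overpass): East Overpass becomes $2,371,815.

Thornfield Bridge: $1,662,139; East Overpass: $2,371,815; Garrison Plaza: $744,361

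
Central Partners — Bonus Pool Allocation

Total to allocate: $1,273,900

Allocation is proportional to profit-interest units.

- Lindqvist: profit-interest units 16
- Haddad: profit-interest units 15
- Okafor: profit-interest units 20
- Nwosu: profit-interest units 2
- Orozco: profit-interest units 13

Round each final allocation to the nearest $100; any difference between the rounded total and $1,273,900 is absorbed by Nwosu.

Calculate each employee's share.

Lindqvist: $308,800 · Haddad: $289,500 · Okafor: $386,000 · Nwosu: $38,700 · Orozco: $250,900

Total profit-interest units = 66.
Pro-rata amounts: Lindqvist 16/66 × $1,273,900 = 308,824.24; Haddad 15/66 × $1,273,900 = 289,522.73; Okafor 20/66 × $1,273,900 = 386,030.30; Nwosu 2/66 × $1,273,900 = 38,603.03; Orozco 13/66 × $1,273,900 = 250,919.70.
Rounded to nearest $100: Lindqvist $308,800; Haddad $289,500; Okafor $386,000; Nwosu $38,600; Orozco $250,900. Sum = $1,273,800.
Difference $1,273,900 − $1,273,800 = +$100 applied to Nwosu: Nwosu becomes $38,700.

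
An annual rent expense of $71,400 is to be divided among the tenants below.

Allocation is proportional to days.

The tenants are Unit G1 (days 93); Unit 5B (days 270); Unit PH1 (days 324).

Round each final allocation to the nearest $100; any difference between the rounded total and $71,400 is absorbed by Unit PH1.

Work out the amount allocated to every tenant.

Unit G1: $9,700; Unit 5B: $28,100; Unit PH1: $33,600

Days total: 687.
Raw shares: Unit G1 93/687 × $71,400 = 9,665.50; Unit 5B 270/687 × $71,400 = 28,061.14; Unit PH1 324/687 × $71,400 = 33,673.36.
After rounding ($100): Unit G1 $9,700; Unit 5B $28,100; Unit PH1 $33,700. Sum = $71,500.
Difference $71,400 − $71,500 = −$100 applied to Unit PH1: Unit PH1 becomes $33,600.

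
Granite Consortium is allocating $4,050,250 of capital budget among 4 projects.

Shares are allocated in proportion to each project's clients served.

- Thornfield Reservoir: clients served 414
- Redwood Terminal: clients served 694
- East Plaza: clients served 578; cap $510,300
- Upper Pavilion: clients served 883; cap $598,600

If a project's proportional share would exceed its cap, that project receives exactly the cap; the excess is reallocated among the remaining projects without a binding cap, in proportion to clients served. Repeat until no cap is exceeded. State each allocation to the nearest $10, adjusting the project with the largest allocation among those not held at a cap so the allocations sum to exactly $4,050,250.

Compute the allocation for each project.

Combined clients served = 2,569.
Pro-rata shares before constraints: Thornfield Reservoir 652,706.70; Redwood Terminal 1,094,150.84; East Plaza 911,266.84; Upper Pavilion 1,392,125.63.
Held at cap: East Plaza ($510,300), Upper Pavilion ($598,600); residual $2,941,350 reallocated over remaining clients served 1,108.
Remaining shares: Thornfield Reservoir 1,099,024.28 → $1,099,020; Redwood Terminal 1,842,325.72 → $1,842,330.

Thornfield Reservoir: $1,099,020 | Redwood Terminal: $1,842,330 | East Plaza: $510,300 | Upper Pavilion: $598,600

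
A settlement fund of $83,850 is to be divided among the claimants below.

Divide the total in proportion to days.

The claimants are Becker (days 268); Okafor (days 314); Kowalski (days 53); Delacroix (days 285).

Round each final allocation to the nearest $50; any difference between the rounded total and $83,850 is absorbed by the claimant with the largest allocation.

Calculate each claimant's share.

Becker: $24,450 · Okafor: $28,550 · Kowalski: $4,850 · Delacroix: $26,000

Total days = 920.
Raw shares: Becker 268/920 × $83,850 = 24,425.87; Okafor 314/920 × $83,850 = 28,618.37; Kowalski 53/920 × $83,850 = 4,830.49; Delacroix 285/920 × $83,850 = 25,975.27.
Rounded to nearest $50: Becker $24,450; Okafor $28,600; Kowalski $4,850; Delacroix $26,000. Sum = $83,900.
Difference $83,850 − $83,900 = −$50 applied to largest allocation (Okafor): Okafor becomes $28,550.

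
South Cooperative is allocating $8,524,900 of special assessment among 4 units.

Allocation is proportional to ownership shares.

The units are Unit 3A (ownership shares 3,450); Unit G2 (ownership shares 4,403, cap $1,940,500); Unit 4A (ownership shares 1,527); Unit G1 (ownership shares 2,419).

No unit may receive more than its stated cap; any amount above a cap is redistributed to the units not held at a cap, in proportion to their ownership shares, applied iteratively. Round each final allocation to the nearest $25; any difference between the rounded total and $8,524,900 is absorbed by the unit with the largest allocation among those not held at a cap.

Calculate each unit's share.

Sum of ownership shares: 11,799.
Unconstrained shares: Unit 3A 2,492,660.82; Unit G2 3,181,213.21; Unit 4A 1,103,273.35; Unit G1 1,747,752.61.
Capped: Unit G2 ($1,940,500); remaining pool $6,584,400 reallocated over remaining ownership shares 7,396.
Shares after redistribution: Unit 3A 3,071,414.28 → $3,071,425; Unit 4A 1,359,434.67 → $1,359,425; Unit G1 2,153,551.05 → $2,153,550.

Unit 3A: $3,071,425 | Unit G2: $1,940,500 | Unit 4A: $1,359,425 | Unit G1: $2,153,550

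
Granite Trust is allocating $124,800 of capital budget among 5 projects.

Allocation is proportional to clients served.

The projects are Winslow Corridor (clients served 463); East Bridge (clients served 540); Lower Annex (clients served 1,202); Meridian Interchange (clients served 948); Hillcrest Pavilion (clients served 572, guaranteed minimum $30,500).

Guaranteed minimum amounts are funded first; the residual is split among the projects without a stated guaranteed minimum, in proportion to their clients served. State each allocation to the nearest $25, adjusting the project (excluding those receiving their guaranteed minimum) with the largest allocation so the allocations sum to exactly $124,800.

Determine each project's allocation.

Winslow Corridor: $13,850; East Bridge: $16,150; Lower Annex: $35,950; Meridian Interchange: $28,350; Hillcrest Pavilion: $30,500

Minimums first: Hillcrest Pavilion $30,500. Balance $94,300.
Balance split over remaining clients served 3,153: Winslow Corridor 13,847.42 → $13,850; East Bridge 16,150.33 → $16,150; Lower Annex 35,949.44 → $35,950; Meridian Interchange 28,352.81 → $28,350.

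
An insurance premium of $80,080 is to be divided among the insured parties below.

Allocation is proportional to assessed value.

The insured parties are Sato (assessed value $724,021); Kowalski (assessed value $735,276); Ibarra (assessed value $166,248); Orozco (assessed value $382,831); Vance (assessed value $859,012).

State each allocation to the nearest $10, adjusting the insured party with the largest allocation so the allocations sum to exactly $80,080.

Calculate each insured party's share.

Combined assessed value = 2,867,388.
Pro-rata amounts: Sato 724,021/2,867,388 × $80,080 = 20,220.35; Kowalski 735,276/2,867,388 × $80,080 = 20,534.68; Ibarra 166,248/2,867,388 × $80,080 = 4,642.95; Orozco 382,831/2,867,388 × $80,080 = 10,691.65; Vance 859,012/2,867,388 × $80,080 = 23,990.36.
Rounded to nearest $10: Sato $20,220; Kowalski $20,530; Ibarra $4,640; Orozco $10,690; Vance $23,990. Sum = $80,070.
Difference $80,080 − $80,070 = +$10 applied to largest allocation (Vance): Vance becomes $24,000.

Sato: $20,220 · Kowalski: $20,530 · Ibarra: $4,640 · Orozco: $10,690 · Vance: $24,000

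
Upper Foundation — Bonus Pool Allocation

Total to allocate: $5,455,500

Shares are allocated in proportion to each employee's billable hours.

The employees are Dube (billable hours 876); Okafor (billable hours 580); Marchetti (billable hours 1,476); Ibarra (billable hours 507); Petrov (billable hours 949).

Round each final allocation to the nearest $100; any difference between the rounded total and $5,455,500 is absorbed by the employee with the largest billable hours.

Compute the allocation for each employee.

Dube: $1,089,100 · Okafor: $721,100 · Marchetti: $1,835,100 · Ibarra: $630,300 · Petrov: $1,179,900

Combined billable hours = 876 + 580 + 1,476 + 507 + 949 = 4,388.
Raw shares: Dube 1,089,110.76; Okafor 721,100.73; Marchetti 1,835,077.03; Ibarra 630,341.50; Petrov 1,179,869.99.
At nearest $100: Dube $1,089,100; Okafor $721,100; Marchetti $1,835,100; Ibarra $630,300; Petrov $1,179,900. Sum = $5,455,500.
Rounded total matches; no reconciliation needed.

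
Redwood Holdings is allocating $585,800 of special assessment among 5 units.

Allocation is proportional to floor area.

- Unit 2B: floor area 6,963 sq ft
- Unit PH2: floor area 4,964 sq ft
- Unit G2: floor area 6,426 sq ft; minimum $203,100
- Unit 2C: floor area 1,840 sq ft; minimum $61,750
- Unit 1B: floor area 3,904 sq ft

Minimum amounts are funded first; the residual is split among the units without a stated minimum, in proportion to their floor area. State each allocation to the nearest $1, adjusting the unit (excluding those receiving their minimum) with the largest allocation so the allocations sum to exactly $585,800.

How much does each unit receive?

Unit 2B: $141,164 | Unit PH2: $100,638 | Unit G2: $203,100 | Unit 2C: $61,750 | Unit 1B: $79,148

Minimums first: Unit G2 $203,100; Unit 2C $61,750. Balance $320,950.
Balance split over remaining floor area 15,831: Unit 2B 141,164.48 → $141,164; Unit PH2 100,637.72 → $100,638; Unit 1B 79,147.80 → $79,148.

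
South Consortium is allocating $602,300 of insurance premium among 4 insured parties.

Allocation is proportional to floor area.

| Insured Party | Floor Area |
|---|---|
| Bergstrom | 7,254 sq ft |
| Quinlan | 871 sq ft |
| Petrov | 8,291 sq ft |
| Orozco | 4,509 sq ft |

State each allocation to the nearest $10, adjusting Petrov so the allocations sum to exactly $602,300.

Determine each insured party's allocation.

Combined floor area = 20,925.
Raw shares: Bergstrom 7,254/20,925 × $602,300 = 208,797.33; Quinlan 871/20,925 × $602,300 = 25,070.65; Petrov 8,291/20,925 × $602,300 = 238,646.08; Orozco 4,509/20,925 × $602,300 = 129,785.94.
At nearest $10: Bergstrom $208,800; Quinlan $25,070; Petrov $238,650; Orozco $129,790. Sum = $602,310.
Difference $602,300 − $602,310 = −$10 applied to Petrov: Petrov becomes $238,640.

Bergstrom: $208,800 | Quinlan: $25,070 | Petrov: $238,640 | Orozco: $129,790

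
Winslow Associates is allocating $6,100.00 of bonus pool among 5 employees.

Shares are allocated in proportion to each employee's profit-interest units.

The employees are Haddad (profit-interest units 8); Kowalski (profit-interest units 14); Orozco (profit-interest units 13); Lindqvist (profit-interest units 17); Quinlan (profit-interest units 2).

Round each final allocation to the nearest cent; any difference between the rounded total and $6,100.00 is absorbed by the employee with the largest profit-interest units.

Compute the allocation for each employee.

Combined profit-interest units = 8 + 14 + 13 + 17 + 2 = 54.
Pro-rata amounts: Haddad 903.7037; Kowalski 1,581.4815; Orozco 1,468.5185; Lindqvist 1,920.3704; Quinlan 225.9259.
After rounding (cent): Haddad $903.70; Kowalski $1,581.48; Orozco $1,468.52; Lindqvist $1,920.37; Quinlan $225.93. Sum = $6,100.00.
No rounding difference to absorb.

Haddad: $903.70 · Kowalski: $1,581.48 · Orozco: $1,468.52 · Lindqvist: $1,920.37 · Quinlan: $225.93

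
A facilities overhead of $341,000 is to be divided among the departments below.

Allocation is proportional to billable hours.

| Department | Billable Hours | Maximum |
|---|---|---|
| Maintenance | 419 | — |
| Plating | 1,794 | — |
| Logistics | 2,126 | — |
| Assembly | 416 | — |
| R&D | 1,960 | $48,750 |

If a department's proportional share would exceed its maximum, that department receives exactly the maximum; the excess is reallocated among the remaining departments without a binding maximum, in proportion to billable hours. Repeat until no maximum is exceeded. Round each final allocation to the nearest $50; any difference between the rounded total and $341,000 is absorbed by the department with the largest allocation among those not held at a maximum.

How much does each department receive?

Sum of billable hours: 6,715.
Unconstrained shares: Maintenance 21,277.59; Plating 91,102.61; Logistics 107,962.17; Assembly 21,125.24; R&D 99,532.39.
Held at cap: R&D ($48,750); remaining pool $292,250 reallocated over remaining billable hours 4,755.
Redistributed shares: Maintenance 25,752.42 → $25,750; Plating 110,262.15 → $110,250; Logistics 130,667.40 → $130,650; Assembly 25,568.03 → $25,550.
Rounding difference +$50 applied to Logistics → $130,700.

Maintenance: $25,750 · Plating: $110,250 · Logistics: $130,700 · Assembly: $25,550 · R&D: $48,750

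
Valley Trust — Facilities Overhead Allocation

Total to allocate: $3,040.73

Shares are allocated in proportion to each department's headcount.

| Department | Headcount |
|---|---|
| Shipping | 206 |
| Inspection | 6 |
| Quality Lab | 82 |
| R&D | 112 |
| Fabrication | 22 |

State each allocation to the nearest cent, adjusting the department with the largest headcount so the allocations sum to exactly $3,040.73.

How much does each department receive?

Total headcount = 206 + 6 + 82 + 112 + 22 = 428.
Unrounded shares: Shipping 1,463.5289; Inspection 42.6271; Quality Lab 582.5698; R&D 795.70505; Fabrication 156.2992.
At nearest cent: Shipping $1,463.53; Inspection $42.63; Quality Lab $582.57; R&D $795.71; Fabrication $156.30. Sum = $3,040.74.
Difference $3,040.73 − $3,040.74 = −$0.01 applied to largest headcount (Shipping): Shipping becomes $1,463.52.

Shipping: $1,463.52 | Inspection: $42.63 | Quality Lab: $582.57 | R&D: $795.71 | Fabrication: $156.30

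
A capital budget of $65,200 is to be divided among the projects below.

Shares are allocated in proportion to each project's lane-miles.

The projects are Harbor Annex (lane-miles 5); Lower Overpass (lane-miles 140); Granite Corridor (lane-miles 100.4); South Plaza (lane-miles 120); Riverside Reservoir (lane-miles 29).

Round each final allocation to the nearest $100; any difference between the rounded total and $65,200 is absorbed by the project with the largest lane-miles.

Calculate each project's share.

Harbor Annex: $800; Lower Overpass: $23,200; Granite Corridor: $16,600; South Plaza: $19,800; Riverside Reservoir: $4,800

Sum of lane-miles: 394.4.
Pro-rata amounts: Harbor Annex 5/394.4 × $65,200 = 826.57; Lower Overpass 140/394.4 × $65,200 = 23,144.02; Granite Corridor 100.4/394.4 × $65,200 = 16,597.57; South Plaza 120/394.4 × $65,200 = 19,837.73; Riverside Reservoir 29/394.4 × $65,200 = 4,794.12.
Rounded to nearest $100: Harbor Annex $800; Lower Overpass $23,100; Granite Corridor $16,600; South Plaza $19,800; Riverside Reservoir $4,800. Sum = $65,100.
Difference $65,200 − $65,100 = +$100 applied to largest lane-miles (Lower Overpass): Lower Overpass becomes $23,200.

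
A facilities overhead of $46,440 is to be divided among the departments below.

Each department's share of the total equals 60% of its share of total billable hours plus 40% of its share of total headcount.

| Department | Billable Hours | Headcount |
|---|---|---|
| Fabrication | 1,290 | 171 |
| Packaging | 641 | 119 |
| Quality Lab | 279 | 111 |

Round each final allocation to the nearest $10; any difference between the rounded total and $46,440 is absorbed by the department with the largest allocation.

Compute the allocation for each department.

Fabrication: $24,190 | Packaging: $13,590 | Quality Lab: $8,660

Totals — billable hours 2,210, headcount 401.
Blended shares (60% billable hours + 40% headcount): Fabrication 0.5208; Packaging 0.2927; Quality Lab 0.1865.
Unrounded shares: Fabrication 24,185.94; Packaging 13,594.40; Quality Lab 8,659.66.
After rounding ($10): Fabrication $24,190; Packaging $13,590; Quality Lab $8,660. Sum = $46,440.
Sum already equals the total — no adjustment.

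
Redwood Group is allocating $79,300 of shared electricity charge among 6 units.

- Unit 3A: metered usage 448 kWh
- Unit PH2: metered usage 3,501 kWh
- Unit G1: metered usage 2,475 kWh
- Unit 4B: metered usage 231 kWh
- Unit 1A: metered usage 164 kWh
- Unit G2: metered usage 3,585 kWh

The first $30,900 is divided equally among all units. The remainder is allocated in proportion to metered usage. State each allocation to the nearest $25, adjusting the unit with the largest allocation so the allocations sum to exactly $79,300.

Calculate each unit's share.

Unit 3A: $7,225; Unit PH2: $21,425; Unit G1: $16,675; Unit 4B: $6,225; Unit 1A: $5,925; Unit G2: $21,825

Equal tier: $30,900 ÷ 6 = $5,150 apiece.
Remainder $48,400 by metered usage (total 10,404): Unit 3A 2,084.12 → $2,075; Unit PH2 16,286.85 → $16,275; Unit G1 11,513.84 → $11,525; Unit 4B 1,074.63 → $1,075; Unit 1A 762.94 → $775; Unit G2 16,677.62 → $16,675.
Totals: Unit 3A $5,150 + $2,075 = $7,225; Unit PH2 $5,150 + $16,275 = $21,425; Unit G1 $5,150 + $11,525 = $16,675; Unit 4B $5,150 + $1,075 = $6,225; Unit 1A $5,150 + $775 = $5,925; Unit G2 $5,150 + $16,675 = $21,825.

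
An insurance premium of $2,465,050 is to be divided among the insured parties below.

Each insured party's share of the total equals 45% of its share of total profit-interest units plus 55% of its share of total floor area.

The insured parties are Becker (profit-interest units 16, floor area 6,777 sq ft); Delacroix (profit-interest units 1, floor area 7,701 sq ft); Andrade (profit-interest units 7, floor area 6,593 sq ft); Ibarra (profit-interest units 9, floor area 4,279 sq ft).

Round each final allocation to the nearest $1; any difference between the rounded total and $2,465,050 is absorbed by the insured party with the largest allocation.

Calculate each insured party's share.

Becker: $900,279 · Delacroix: $445,482 · Andrade: $587,909 · Ibarra: $531,380

Totals — profit-interest units 33, floor area 25,350.
Combined weights (45% profit-interest units + 55% floor area): Becker 0.3652; Delacroix 0.1807; Andrade 0.2385; Ibarra 0.2156.
Raw shares: Becker 900,278.96; Delacroix 445,481.87; Andrade 587,909.34; Ibarra 531,379.83.
After rounding ($1): Becker $900,279; Delacroix $445,482; Andrade $587,909; Ibarra $531,380. Sum = $2,465,050.
No rounding difference to absorb.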